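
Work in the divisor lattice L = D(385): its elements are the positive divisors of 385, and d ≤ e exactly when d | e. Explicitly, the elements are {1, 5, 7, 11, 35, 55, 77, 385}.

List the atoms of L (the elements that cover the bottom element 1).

The atoms are exactly the elements that cover 1: 11, 5, 7.

11, 5, 7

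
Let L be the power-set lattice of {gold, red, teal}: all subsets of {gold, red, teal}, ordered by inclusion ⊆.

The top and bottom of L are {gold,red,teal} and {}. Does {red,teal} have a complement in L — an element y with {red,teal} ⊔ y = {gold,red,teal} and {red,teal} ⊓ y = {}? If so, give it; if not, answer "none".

Need y with {red,teal} ∨ y = {gold,red,teal} and {red,teal} ∧ y = {}.
Checking each element gives: {gold}.

{gold}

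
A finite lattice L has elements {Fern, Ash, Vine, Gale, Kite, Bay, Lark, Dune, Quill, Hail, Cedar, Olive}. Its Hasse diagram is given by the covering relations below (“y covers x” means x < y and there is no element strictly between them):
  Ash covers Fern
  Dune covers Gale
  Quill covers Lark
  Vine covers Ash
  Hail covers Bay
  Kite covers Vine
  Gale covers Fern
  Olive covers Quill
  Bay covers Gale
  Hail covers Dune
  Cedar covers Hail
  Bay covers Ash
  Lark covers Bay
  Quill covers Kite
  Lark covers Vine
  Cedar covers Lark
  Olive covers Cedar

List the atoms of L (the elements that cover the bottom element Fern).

The atoms are exactly the elements that cover Fern: Ash, Gale.

Ash, Gale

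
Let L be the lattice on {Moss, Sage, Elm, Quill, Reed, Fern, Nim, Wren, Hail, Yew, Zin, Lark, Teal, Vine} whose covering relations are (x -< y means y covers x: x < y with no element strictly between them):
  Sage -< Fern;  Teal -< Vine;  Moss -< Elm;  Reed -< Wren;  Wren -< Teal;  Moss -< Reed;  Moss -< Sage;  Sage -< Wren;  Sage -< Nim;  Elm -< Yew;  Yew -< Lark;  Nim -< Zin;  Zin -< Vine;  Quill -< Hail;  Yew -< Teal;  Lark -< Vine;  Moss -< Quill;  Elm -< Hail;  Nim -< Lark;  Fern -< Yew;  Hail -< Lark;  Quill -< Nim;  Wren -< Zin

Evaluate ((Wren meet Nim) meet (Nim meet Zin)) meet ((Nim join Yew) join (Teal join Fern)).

Sage

Wren ∧ Nim = Sage
Nim ∧ Zin = Nim
Sage ∧ Nim = Sage
Nim ∨ Yew = Lark
Teal ∨ Fern = Teal
Lark ∨ Teal = Vine
Sage ∧ Vine = Sage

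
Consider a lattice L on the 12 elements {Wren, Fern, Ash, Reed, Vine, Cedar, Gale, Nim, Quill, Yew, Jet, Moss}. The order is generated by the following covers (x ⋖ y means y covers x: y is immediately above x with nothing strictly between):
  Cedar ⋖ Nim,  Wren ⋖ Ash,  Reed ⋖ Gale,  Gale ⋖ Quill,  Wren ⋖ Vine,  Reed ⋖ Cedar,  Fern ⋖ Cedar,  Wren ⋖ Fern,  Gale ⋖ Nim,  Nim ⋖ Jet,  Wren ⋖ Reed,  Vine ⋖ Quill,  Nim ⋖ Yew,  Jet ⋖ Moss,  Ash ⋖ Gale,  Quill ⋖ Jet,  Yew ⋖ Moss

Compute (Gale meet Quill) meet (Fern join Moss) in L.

Gale

Gale ∧ Quill = Gale
Fern ∨ Moss = Moss
Gale ∧ Moss = Gale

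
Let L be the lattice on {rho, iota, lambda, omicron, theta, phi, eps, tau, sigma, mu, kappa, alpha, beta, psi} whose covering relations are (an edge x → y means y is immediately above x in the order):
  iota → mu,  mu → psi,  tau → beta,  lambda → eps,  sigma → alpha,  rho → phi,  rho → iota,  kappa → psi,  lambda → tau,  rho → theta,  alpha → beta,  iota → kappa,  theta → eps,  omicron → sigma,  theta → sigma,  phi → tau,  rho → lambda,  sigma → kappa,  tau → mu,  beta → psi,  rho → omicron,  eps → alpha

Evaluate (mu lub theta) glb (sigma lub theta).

sigma

mu ∨ theta = psi
sigma ∨ theta = sigma
psi ∧ sigma = sigma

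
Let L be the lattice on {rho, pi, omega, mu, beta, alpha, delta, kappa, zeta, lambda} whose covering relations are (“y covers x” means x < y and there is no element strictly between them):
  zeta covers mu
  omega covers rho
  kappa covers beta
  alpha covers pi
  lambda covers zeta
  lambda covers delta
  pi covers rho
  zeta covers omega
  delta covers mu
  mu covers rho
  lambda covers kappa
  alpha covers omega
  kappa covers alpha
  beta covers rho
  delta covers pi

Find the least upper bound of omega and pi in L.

Common upper bounds of {omega, pi}: alpha, kappa, lambda.
The least among these is alpha.

alpha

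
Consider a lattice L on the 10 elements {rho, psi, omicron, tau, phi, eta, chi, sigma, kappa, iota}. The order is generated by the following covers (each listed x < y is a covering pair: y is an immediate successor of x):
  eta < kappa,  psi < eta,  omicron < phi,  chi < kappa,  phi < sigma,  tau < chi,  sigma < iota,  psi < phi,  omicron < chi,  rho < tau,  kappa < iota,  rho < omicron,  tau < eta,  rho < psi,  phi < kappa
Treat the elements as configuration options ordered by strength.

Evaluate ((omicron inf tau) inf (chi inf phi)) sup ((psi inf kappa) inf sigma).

omicron ∧ tau = rho
chi ∧ phi = omicron
rho ∧ omicron = rho
psi ∧ kappa = psi
psi ∧ sigma = psi
rho ∨ psi = psi

psi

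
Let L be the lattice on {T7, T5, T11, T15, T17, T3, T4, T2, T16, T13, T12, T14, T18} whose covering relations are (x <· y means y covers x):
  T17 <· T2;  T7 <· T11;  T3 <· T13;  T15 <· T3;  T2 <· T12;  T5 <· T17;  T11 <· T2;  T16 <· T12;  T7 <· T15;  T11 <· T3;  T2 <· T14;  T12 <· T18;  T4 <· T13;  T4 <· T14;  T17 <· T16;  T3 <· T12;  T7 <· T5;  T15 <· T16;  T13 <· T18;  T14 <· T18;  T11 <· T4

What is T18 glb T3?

T3

Common lower bounds of {T18, T3}: T11, T15, T3, T7.
The greatest among these is T3.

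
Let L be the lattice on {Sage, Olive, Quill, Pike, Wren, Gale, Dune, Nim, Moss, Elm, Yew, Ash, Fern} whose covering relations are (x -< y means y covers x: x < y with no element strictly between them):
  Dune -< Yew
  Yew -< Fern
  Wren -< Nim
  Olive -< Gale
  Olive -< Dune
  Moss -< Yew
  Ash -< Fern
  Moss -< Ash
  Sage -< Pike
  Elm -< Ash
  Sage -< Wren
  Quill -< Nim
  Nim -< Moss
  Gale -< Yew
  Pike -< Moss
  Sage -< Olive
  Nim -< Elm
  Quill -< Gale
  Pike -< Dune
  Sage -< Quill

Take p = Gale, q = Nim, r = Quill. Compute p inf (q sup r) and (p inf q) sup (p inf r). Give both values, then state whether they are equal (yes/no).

q sup r = Nim, so p inf (q sup r) = Gale inf Nim = Quill.
p inf q = Quill and p inf r = Quill, so (p inf q) sup (p inf r) = Quill sup Quill = Quill.
Equal: yes.

Quill; Quill; yes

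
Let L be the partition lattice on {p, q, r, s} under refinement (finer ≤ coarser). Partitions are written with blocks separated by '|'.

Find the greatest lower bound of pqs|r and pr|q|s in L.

p|q|r|s

The meet (common refinement) of pqs|r and pr|q|s intersects blocks pairwise, giving p|q|r|s.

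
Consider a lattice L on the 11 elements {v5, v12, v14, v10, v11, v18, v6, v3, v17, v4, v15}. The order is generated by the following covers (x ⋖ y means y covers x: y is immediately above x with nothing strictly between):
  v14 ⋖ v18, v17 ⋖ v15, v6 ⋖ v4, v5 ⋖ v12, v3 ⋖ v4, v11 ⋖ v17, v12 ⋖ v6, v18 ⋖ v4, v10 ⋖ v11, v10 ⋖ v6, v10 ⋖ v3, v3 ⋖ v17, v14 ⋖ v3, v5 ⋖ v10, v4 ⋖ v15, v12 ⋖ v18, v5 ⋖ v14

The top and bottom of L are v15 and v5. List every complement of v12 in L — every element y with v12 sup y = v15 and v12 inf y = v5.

v11, v17

Need y with v12 ∨ y = v15 and v12 ∧ y = v5.
Checking each element gives: v11, v17.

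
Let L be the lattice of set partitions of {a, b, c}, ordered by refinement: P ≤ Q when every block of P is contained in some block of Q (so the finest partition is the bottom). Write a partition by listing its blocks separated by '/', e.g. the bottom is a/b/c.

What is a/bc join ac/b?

The join of a/bc and ac/b merges any blocks that overlap across the partitions, giving abc.

abc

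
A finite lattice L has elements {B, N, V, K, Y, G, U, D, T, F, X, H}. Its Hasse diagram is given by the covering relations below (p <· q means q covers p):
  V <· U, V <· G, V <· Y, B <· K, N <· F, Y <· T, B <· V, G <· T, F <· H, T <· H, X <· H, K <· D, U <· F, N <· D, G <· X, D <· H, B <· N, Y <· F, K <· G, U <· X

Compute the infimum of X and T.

G

Common lower bounds of {X, T}: B, G, K, V.
The greatest among these is G.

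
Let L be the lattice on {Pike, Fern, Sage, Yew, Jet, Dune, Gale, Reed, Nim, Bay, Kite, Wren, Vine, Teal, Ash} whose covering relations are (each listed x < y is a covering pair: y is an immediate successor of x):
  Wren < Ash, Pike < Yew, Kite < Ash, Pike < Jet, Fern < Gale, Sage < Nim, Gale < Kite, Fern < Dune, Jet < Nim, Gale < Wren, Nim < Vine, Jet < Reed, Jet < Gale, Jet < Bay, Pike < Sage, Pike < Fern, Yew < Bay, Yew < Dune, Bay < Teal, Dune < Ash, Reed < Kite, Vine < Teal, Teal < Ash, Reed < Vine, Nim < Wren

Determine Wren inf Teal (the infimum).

Common lower bounds of {Wren, Teal}: Jet, Nim, Pike, Sage.
The greatest among these is Nim.

Nim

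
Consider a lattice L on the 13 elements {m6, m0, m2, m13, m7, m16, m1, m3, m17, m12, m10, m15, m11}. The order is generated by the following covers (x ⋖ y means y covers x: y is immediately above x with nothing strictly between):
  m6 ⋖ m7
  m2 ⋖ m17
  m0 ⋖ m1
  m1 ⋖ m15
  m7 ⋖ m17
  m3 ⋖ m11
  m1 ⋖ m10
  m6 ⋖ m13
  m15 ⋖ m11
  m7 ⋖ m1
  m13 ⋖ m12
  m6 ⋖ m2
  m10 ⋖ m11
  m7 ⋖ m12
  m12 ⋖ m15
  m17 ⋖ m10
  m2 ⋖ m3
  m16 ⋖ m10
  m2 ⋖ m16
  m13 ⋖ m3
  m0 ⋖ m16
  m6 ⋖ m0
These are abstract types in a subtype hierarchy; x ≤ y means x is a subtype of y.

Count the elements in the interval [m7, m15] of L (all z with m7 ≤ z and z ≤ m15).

The interval [m7, m15] = {m1, m12, m15, m7}, which has 4 elements.

4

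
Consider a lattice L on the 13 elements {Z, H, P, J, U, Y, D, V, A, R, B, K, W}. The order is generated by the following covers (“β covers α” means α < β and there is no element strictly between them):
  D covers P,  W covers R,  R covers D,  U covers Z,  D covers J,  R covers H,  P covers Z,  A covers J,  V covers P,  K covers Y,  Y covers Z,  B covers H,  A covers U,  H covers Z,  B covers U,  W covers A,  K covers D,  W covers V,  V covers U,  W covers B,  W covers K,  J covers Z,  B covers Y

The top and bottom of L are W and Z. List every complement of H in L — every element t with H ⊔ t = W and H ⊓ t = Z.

A, K, V

Need t with H ∨ t = W and H ∧ t = Z.
Checking each element gives: A, K, V.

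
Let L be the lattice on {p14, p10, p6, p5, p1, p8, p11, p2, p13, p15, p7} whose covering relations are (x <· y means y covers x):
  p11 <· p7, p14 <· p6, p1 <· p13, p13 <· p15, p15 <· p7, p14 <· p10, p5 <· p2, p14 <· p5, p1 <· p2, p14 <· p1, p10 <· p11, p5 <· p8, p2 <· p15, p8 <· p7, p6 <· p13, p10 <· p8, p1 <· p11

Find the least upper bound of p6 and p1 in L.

Common upper bounds of {p6, p1}: p13, p15, p7.
The least among these is p13.

p13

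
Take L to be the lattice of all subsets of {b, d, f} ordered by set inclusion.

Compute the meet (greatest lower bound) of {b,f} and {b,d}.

{b}

Common lower bounds of {{b,f}, {b,d}}: {b}, ∅.
The greatest among these is {b}.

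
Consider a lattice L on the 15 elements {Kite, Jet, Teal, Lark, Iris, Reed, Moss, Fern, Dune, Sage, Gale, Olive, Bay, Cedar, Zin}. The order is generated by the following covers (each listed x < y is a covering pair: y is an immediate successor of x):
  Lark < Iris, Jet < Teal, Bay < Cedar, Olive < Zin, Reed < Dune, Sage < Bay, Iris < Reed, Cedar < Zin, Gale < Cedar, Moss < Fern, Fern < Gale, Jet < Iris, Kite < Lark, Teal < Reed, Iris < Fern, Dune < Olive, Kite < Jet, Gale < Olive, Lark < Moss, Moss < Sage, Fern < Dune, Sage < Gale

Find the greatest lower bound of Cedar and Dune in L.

Fern

Common lower bounds of {Cedar, Dune}: Fern, Iris, Jet, Kite, Lark, Moss.
The greatest among these is Fern.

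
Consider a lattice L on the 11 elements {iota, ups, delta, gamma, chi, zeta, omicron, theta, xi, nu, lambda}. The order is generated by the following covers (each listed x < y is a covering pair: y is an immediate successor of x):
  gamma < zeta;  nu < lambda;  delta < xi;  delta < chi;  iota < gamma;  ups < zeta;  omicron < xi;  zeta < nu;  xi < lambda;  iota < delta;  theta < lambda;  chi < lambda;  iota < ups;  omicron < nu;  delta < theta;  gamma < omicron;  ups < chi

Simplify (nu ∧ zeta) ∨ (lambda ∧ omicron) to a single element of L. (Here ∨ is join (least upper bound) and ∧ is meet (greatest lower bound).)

nu

nu ∧ zeta = zeta
lambda ∧ omicron = omicron
zeta ∨ omicron = nu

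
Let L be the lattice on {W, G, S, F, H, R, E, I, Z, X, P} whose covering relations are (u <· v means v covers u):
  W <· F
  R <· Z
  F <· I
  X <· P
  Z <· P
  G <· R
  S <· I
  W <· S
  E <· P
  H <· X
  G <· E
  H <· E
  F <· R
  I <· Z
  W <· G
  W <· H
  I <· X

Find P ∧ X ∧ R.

Common lower bounds of {P, X, R}: F, W.
The greatest among these is F.

F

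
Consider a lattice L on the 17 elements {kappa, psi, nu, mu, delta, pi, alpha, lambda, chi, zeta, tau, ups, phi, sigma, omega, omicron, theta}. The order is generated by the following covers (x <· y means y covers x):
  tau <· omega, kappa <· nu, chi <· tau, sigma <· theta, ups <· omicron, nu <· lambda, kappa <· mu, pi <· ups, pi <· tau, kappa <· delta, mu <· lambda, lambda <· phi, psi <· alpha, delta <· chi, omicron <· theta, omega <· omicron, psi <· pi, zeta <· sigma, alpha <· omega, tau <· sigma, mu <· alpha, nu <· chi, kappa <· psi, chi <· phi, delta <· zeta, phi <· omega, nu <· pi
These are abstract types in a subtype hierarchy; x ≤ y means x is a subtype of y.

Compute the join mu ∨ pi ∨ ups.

Common upper bounds of {mu, pi, ups}: omicron, theta.
The least among these is omicron.

omicron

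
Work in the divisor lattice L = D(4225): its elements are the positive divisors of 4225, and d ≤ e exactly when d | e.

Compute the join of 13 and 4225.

4225

In the divisibility order, the join is the least common multiple: lcm(13, 4225) = 4225.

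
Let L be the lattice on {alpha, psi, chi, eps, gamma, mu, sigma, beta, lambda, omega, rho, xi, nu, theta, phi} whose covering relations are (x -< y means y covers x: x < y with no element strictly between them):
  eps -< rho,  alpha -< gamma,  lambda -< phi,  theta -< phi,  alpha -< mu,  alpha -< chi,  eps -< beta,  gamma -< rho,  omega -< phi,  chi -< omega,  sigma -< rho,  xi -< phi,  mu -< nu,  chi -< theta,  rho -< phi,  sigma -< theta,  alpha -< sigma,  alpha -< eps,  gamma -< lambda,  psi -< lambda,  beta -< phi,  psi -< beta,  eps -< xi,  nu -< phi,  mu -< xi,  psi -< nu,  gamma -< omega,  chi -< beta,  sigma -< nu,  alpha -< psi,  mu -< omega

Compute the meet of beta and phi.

beta

Common lower bounds of {beta, phi}: alpha, beta, chi, eps, psi.
The greatest among these is beta.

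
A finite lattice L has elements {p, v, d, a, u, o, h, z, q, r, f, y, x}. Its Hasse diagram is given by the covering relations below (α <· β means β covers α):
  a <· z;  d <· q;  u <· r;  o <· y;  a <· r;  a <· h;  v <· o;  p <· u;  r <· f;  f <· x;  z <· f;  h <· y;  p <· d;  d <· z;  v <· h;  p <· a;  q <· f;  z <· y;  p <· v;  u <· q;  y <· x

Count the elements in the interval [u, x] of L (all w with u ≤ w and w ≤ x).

The interval [u, x] = {f, q, r, u, x}, which has 5 elements.

5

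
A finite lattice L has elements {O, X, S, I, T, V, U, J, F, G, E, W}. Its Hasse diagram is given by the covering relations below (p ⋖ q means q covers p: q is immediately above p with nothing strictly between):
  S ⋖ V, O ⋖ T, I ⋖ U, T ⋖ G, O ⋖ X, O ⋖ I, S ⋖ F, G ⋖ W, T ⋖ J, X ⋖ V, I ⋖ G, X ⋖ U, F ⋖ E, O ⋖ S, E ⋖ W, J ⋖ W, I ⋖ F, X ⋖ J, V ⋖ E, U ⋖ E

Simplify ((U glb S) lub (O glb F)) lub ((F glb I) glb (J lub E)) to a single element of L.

I

U ∧ S = O
O ∧ F = O
O ∨ O = O
F ∧ I = I
J ∨ E = W
I ∧ W = I
O ∨ I = I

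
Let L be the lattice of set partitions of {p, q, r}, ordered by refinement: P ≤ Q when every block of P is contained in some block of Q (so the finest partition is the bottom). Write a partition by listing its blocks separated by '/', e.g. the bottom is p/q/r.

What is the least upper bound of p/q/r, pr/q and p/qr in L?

The join of p/q/r, pr/q, p/qr merges any blocks that overlap across the partitions, giving pqr.

pqr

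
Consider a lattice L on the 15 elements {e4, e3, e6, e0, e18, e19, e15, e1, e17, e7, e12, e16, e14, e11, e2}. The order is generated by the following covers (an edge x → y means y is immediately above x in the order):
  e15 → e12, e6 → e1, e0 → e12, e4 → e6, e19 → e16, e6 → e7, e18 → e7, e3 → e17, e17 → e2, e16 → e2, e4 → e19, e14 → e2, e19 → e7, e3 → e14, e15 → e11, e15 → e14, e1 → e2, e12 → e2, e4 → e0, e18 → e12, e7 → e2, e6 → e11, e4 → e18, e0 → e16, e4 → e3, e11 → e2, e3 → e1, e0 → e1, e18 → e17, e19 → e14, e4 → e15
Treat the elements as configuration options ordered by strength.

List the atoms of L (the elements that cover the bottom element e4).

e0, e15, e18, e19, e3, e6

The atoms are exactly the elements that cover e4: e0, e15, e18, e19, e3, e6.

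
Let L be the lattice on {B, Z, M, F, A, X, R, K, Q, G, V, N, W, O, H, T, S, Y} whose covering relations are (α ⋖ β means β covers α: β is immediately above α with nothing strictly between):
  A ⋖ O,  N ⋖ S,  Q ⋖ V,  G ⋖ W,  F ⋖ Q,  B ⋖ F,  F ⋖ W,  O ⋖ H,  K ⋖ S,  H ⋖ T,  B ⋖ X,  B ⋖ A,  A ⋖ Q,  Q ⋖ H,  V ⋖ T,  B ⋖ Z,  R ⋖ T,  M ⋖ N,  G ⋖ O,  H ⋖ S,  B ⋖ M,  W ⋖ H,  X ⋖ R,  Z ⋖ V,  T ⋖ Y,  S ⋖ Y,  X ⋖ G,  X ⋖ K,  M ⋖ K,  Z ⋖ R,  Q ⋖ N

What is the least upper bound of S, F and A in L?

Common upper bounds of {S, F, A}: S, Y.
The least among these is S.

S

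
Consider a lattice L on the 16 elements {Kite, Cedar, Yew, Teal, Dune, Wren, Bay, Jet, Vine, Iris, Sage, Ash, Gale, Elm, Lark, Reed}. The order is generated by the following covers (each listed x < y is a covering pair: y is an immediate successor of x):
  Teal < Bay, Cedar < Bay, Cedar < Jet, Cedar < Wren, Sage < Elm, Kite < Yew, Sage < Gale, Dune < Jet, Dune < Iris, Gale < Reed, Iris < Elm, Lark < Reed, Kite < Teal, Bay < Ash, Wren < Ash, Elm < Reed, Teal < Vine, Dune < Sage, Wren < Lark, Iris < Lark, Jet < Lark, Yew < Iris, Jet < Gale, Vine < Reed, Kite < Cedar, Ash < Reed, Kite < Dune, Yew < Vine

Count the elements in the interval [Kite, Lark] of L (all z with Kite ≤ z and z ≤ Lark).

The interval [Kite, Lark] = {Cedar, Dune, Iris, Jet, Kite, Lark, Wren, Yew}, which has 8 elements.

8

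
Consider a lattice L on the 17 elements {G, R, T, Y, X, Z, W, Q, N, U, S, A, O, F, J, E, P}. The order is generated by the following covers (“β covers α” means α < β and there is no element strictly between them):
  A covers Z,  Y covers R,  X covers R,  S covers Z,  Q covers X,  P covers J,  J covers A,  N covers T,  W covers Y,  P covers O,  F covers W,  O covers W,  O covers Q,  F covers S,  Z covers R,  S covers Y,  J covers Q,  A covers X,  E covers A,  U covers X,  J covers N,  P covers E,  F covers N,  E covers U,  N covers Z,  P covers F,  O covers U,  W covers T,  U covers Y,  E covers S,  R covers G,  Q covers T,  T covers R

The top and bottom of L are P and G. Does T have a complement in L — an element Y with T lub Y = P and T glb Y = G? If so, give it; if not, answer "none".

none

For every candidate Y, either T ∨ Y ≠ P or T ∧ Y ≠ G; no complement exists.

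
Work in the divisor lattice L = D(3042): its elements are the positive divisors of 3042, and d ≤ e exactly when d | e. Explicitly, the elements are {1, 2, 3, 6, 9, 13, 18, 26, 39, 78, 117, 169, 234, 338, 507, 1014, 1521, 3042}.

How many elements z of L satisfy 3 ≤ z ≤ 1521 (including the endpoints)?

The interval [3, 1521] = {117, 1521, 3, 39, 507, 9}, which has 6 elements.

6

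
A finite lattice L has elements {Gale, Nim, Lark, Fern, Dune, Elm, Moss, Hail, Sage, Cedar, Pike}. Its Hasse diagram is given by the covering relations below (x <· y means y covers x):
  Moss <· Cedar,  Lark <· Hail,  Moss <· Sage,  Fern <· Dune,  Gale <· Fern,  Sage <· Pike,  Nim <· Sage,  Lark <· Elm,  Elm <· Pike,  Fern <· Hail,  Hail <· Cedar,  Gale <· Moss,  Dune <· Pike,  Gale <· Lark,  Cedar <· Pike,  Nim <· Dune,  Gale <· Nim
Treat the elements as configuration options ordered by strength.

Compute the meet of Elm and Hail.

Common lower bounds of {Elm, Hail}: Gale, Lark.
The greatest among these is Lark.

Lark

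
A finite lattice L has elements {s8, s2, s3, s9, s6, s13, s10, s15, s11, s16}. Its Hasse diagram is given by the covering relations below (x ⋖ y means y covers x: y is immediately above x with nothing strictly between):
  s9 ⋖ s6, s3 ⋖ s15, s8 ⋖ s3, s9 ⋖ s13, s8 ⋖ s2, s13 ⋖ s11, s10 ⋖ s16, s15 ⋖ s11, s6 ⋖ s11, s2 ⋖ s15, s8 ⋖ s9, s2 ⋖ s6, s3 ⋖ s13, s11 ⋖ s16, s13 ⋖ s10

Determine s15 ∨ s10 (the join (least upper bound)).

Common upper bounds of {s15, s10}: s16.
The least among these is s16.

s16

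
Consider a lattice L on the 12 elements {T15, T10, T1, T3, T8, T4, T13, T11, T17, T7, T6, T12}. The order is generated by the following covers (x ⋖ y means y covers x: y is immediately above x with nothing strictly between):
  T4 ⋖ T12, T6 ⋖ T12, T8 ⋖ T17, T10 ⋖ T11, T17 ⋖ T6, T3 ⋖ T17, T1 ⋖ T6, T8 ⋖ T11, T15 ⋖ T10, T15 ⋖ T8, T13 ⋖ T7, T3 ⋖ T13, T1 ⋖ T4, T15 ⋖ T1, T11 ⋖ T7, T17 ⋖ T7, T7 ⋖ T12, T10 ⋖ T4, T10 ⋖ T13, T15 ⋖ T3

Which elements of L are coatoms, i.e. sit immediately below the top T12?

The coatoms are exactly the elements covered by T12: T4, T6, T7.

T4, T6, T7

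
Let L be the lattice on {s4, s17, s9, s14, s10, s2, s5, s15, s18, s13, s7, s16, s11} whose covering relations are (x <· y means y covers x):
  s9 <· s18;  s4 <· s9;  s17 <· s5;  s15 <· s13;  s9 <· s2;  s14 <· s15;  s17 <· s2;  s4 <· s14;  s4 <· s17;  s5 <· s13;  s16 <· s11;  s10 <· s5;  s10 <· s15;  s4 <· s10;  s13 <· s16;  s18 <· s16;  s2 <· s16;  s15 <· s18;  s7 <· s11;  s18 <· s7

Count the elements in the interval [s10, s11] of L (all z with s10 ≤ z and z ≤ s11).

The interval [s10, s11] = {s10, s11, s13, s15, s16, s18, s5, s7}, which has 8 elements.

8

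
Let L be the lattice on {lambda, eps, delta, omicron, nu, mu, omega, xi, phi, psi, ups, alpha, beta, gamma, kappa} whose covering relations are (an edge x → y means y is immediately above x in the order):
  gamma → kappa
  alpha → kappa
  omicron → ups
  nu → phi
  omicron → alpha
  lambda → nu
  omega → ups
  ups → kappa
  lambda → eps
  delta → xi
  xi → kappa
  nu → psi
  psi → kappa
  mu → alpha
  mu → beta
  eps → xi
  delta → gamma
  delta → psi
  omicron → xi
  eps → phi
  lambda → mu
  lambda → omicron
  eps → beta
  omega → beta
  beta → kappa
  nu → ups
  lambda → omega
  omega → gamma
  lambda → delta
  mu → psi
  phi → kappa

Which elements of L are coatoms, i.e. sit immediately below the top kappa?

alpha, beta, gamma, phi, psi, ups, xi

The coatoms are exactly the elements covered by kappa: alpha, beta, gamma, phi, psi, ups, xi.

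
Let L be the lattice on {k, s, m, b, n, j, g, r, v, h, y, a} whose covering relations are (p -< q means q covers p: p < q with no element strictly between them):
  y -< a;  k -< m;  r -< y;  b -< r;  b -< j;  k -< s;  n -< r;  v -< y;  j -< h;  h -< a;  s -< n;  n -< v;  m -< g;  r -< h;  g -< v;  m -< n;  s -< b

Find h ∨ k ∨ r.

h

Common upper bounds of {h, k, r}: a, h.
The least among these is h.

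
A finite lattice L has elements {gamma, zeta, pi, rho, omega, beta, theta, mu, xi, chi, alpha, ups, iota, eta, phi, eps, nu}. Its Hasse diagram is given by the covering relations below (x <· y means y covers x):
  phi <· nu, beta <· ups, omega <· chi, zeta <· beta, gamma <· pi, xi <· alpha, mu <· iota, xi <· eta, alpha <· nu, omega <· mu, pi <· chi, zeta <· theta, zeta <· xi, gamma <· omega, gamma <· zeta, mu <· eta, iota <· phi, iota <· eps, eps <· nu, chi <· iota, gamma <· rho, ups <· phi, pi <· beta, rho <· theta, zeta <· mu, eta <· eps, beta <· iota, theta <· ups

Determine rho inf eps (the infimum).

gamma

Common lower bounds of {rho, eps}: gamma.
The greatest among these is gamma.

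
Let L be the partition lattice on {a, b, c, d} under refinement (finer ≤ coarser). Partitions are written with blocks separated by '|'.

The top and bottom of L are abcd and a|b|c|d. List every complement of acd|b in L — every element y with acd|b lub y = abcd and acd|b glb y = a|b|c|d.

Need y with acd|b ∨ y = abcd and acd|b ∧ y = a|b|c|d.
Checking each element gives: ab|c|d, a|bc|d, a|bd|c.

ab|c|d, a|bc|d, a|bd|c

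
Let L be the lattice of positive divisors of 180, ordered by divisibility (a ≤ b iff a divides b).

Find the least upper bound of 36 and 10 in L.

180

Common upper bounds of {36, 10}: 180.
The least among these is 180.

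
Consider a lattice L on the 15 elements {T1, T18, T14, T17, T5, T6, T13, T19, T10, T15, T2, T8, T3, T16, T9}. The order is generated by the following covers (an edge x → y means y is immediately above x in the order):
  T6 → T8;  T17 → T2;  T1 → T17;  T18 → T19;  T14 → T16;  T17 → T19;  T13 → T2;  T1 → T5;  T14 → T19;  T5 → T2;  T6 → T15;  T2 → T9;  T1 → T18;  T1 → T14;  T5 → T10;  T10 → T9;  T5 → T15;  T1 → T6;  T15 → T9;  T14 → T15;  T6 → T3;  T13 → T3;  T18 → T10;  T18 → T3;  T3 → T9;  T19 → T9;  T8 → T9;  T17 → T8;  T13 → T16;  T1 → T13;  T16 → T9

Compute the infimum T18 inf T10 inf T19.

Common lower bounds of {T18, T10, T19}: T1, T18.
The greatest among these is T18.

T18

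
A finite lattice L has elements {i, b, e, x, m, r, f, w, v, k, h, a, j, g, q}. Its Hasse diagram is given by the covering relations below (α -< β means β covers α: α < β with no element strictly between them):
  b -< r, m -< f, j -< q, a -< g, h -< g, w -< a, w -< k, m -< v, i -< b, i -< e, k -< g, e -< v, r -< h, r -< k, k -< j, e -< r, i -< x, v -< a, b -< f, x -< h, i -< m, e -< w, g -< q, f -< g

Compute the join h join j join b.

Common upper bounds of {h, j, b}: q.
The least among these is q.

q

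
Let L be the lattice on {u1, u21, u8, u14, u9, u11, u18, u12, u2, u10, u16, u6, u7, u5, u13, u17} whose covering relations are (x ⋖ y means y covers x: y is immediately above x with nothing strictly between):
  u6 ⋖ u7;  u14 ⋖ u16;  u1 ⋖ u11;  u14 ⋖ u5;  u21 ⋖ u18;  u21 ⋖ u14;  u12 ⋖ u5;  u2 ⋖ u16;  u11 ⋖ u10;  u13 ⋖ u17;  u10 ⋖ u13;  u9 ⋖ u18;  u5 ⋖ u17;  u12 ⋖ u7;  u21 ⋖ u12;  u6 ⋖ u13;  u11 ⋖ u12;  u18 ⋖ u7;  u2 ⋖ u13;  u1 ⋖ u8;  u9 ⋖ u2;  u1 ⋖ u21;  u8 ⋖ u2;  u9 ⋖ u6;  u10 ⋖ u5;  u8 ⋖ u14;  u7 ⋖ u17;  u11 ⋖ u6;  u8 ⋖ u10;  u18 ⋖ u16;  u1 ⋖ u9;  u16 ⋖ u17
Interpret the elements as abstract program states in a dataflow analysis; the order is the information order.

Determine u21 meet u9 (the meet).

Common lower bounds of {u21, u9}: u1.
The greatest among these is u1.

u1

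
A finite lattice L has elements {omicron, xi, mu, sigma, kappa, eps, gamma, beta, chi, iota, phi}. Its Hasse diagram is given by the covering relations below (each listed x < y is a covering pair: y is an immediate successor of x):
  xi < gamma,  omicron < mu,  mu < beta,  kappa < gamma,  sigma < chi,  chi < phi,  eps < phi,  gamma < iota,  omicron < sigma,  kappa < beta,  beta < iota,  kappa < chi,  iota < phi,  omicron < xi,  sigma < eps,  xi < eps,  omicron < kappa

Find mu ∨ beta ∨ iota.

iota

Common upper bounds of {mu, beta, iota}: iota, phi.
The least among these is iota.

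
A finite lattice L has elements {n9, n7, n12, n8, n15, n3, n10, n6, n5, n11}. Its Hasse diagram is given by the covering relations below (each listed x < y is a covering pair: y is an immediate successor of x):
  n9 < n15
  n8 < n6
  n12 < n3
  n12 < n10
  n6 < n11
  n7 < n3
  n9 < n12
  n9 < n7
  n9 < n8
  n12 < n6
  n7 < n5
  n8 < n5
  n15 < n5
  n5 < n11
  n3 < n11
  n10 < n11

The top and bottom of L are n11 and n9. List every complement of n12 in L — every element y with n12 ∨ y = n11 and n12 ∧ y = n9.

n15, n5

Need y with n12 ∨ y = n11 and n12 ∧ y = n9.
Checking each element gives: n15, n5.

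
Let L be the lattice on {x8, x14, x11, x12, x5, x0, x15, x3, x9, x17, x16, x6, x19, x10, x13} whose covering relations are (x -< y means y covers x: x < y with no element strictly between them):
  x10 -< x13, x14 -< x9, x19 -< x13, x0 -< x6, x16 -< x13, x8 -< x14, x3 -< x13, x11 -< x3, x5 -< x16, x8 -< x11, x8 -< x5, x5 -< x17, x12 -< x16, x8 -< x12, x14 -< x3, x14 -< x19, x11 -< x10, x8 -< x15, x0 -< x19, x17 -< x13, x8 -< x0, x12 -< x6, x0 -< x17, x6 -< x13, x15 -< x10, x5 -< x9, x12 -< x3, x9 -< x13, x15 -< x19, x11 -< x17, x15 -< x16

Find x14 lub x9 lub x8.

Common upper bounds of {x14, x9, x8}: x13, x9.
The least among these is x9.

x9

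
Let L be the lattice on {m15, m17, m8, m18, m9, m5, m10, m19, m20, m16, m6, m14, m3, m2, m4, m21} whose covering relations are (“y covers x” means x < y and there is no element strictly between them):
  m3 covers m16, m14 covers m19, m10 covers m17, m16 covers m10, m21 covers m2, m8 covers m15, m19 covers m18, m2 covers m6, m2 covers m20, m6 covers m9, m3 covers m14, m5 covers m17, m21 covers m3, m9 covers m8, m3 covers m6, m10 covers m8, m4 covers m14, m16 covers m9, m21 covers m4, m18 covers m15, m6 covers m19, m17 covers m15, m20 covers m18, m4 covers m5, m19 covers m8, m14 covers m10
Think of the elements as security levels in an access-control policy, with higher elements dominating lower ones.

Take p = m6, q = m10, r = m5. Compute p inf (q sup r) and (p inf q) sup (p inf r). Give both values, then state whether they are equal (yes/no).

q sup r = m4, so p inf (q sup r) = m6 inf m4 = m19.
p inf q = m8 and p inf r = m15, so (p inf q) sup (p inf r) = m8 sup m15 = m8.
Equal: no.

m19; m8; no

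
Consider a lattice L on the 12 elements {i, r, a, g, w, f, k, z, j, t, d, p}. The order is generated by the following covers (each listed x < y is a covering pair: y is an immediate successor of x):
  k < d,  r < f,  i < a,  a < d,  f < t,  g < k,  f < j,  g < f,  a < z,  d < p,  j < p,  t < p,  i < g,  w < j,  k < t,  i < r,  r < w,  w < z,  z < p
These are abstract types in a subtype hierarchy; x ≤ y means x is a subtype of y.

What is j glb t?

Common lower bounds of {j, t}: f, g, i, r.
The greatest among these is f.

f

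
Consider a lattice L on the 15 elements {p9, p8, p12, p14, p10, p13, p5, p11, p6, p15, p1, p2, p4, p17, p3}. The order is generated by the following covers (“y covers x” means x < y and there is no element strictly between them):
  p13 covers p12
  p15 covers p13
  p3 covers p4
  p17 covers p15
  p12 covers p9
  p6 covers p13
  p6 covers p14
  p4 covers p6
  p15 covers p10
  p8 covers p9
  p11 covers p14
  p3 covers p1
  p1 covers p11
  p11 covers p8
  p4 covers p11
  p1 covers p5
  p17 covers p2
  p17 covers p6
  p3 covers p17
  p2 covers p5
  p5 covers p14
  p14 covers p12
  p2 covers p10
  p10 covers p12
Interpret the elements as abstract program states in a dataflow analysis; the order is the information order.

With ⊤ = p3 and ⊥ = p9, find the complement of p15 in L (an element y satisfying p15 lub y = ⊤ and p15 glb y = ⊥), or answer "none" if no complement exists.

p8

Need y with p15 ∨ y = p3 and p15 ∧ y = p9.
Checking each element gives: p8.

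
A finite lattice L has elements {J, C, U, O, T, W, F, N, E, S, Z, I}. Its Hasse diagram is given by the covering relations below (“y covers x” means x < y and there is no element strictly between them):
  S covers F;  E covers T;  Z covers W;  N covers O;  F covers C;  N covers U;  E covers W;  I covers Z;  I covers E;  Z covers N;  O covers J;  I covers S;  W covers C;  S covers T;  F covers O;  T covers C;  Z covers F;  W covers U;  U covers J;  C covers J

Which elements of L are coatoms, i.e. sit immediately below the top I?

The coatoms are exactly the elements covered by I: E, S, Z.

E, S, Z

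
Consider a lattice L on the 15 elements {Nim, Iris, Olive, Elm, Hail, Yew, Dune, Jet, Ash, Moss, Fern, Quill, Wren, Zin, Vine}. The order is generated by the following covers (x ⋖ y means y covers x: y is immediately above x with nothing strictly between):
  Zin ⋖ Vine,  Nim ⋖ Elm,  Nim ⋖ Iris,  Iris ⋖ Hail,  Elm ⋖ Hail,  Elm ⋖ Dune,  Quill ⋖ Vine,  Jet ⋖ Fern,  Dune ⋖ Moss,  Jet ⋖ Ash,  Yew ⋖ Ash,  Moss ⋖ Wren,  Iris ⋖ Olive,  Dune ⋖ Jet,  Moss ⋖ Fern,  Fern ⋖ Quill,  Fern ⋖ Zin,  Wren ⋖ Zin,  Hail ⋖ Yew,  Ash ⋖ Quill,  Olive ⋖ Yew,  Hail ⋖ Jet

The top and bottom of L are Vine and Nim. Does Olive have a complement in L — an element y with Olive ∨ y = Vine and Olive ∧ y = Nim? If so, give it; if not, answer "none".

Need y with Olive ∨ y = Vine and Olive ∧ y = Nim.
Checking each element gives: Wren.

Wren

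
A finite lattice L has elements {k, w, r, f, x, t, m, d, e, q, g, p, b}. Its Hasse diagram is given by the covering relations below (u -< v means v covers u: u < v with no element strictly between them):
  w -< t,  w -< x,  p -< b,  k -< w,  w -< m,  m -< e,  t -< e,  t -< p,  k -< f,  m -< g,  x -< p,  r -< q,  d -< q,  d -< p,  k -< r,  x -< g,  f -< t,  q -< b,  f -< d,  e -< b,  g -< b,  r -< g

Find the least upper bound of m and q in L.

b

Common upper bounds of {m, q}: b.
The least among these is b.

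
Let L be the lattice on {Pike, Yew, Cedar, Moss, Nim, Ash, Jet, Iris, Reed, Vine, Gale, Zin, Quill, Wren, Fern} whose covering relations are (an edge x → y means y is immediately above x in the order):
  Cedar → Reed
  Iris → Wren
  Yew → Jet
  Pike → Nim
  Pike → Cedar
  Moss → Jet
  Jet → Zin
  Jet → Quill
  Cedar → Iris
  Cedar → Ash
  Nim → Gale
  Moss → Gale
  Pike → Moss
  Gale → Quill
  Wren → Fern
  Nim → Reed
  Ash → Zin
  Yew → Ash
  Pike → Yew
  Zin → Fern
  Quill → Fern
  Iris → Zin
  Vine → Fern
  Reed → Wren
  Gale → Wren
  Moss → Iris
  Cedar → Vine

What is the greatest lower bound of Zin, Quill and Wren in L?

Moss

Common lower bounds of {Zin, Quill, Wren}: Moss, Pike.
The greatest among these is Moss.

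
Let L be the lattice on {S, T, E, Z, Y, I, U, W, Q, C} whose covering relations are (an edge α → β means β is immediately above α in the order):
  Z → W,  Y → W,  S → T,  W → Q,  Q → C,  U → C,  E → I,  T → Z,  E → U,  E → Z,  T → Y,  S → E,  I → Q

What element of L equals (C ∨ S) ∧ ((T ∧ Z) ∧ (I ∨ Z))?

C ∨ S = C
T ∧ Z = T
I ∨ Z = Q
T ∧ Q = T
C ∧ T = T

T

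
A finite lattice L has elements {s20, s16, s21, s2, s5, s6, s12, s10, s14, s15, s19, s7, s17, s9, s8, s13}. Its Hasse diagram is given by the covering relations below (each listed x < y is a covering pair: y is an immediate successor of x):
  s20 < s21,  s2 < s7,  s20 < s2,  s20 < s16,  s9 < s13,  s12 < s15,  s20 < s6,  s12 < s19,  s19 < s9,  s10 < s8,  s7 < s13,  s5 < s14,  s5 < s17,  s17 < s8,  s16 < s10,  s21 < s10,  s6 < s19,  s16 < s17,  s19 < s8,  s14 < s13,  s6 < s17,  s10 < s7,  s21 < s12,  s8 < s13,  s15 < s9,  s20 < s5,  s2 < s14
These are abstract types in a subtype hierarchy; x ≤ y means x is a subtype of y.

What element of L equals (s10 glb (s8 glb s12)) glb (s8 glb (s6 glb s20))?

s20

s8 ∧ s12 = s12
s10 ∧ s12 = s21
s6 ∧ s20 = s20
s8 ∧ s20 = s20
s21 ∧ s20 = s20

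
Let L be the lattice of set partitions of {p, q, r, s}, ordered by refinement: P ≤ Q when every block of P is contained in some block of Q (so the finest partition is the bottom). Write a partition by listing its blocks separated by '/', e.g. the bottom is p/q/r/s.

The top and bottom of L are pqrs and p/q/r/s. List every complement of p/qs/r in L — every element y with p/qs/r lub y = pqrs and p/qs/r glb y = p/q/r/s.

Need y with p/qs/r ∨ y = pqrs and p/qs/r ∧ y = p/q/r/s.
Checking each element gives: pq/rs, pqr/s, prs/q, ps/qr.

pq/rs, pqr/s, prs/q, ps/qr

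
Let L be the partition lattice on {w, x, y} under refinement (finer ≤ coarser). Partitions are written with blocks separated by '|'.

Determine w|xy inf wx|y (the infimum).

w|x|y

Common lower bounds of {w|xy, wx|y}: w|x|y.
The greatest among these is w|x|y.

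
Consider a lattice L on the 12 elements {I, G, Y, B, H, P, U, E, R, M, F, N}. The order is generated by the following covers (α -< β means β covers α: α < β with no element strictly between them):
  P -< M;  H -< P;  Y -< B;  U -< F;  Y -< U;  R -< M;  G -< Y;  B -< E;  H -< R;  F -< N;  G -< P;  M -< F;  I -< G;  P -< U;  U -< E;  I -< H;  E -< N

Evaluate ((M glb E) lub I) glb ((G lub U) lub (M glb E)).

P

M ∧ E = P
P ∨ I = P
G ∨ U = U
M ∧ E = P
U ∨ P = U
P ∧ U = P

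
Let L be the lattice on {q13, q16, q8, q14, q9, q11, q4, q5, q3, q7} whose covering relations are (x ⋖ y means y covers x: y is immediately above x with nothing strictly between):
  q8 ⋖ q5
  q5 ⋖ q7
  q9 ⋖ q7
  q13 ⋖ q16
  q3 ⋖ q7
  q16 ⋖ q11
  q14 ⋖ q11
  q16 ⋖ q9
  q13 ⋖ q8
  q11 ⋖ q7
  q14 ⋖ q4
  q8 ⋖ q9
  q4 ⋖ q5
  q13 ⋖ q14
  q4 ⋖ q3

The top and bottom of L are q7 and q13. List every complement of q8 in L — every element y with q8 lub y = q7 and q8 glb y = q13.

Need y with q8 ∨ y = q7 and q8 ∧ y = q13.
Checking each element gives: q11, q3.

q11, q3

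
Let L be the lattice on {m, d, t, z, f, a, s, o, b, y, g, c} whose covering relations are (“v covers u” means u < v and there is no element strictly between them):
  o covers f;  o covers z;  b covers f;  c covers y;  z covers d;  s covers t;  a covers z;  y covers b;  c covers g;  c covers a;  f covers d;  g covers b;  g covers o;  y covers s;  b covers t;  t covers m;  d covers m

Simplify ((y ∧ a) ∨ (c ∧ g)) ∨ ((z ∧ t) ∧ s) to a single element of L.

g

y ∧ a = d
c ∧ g = g
d ∨ g = g
z ∧ t = m
m ∧ s = m
g ∨ m = g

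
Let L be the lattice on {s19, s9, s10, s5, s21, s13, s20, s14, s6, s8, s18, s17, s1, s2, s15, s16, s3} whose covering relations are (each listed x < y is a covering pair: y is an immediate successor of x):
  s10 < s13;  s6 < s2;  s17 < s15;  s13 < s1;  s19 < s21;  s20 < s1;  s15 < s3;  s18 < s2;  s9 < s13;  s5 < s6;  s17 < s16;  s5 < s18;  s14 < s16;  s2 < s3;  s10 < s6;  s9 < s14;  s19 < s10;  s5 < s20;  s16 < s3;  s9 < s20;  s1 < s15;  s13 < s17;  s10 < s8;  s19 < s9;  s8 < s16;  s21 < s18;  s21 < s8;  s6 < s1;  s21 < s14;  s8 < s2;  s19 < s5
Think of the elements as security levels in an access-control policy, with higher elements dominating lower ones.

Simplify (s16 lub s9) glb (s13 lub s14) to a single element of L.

s16

s16 ∨ s9 = s16
s13 ∨ s14 = s16
s16 ∧ s16 = s16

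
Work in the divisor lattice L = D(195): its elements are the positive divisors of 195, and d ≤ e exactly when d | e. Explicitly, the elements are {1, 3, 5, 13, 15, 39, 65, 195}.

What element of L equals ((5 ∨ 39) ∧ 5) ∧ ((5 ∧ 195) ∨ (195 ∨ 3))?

5

5 ∨ 39 = 195
195 ∧ 5 = 5
5 ∧ 195 = 5
195 ∨ 3 = 195
5 ∨ 195 = 195
5 ∧ 195 = 5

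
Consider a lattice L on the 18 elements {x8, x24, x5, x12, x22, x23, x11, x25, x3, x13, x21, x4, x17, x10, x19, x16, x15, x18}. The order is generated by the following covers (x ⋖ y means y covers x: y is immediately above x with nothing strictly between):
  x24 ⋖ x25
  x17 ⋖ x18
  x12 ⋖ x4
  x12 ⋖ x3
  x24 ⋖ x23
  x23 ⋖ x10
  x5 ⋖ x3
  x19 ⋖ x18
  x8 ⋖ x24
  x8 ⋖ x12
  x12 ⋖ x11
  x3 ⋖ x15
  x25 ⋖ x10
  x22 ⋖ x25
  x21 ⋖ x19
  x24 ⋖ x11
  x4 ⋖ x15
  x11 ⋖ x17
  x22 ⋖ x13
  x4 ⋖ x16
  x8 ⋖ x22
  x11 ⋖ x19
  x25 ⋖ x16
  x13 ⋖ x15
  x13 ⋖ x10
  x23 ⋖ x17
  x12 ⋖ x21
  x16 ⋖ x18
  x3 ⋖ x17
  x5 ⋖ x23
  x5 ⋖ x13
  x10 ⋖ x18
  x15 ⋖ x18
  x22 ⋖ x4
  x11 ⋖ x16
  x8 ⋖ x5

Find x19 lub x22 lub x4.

Common upper bounds of {x19, x22, x4}: x18.
The least among these is x18.

x18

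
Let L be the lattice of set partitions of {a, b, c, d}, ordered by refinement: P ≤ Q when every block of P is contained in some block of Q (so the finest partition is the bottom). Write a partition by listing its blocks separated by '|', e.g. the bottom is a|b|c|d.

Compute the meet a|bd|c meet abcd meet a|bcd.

Common lower bounds of {a|bd|c, abcd, a|bcd}: a|bd|c, a|b|c|d.
The greatest among these is a|bd|c.

a|bd|c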